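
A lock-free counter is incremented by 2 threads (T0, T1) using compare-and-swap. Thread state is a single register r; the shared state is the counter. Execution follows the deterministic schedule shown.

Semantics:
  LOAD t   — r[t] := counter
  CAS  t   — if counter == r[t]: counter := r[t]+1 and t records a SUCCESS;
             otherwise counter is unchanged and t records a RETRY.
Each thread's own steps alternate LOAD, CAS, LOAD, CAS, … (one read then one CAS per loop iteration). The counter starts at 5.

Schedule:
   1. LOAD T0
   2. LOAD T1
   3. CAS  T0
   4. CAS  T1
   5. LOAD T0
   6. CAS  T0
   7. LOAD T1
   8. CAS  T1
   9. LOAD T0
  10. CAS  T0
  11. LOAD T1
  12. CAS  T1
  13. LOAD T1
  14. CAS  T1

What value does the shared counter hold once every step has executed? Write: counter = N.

[1] T0.load  rd  (counter 5, T0.r 5)
[2] T1.load  rd  (counter 5, T1.r 5)
[3] T0.cas  hit  (counter 6, T0.r 5)
[4] T1.cas  miss  (counter 6, T1.r 5)
[5] T0.load  rd  (counter 6, T0.r 6)
[6] T0.cas  hit  (counter 7, T0.r 6)
[7] T1.load  rd  (counter 7, T1.r 7)
[8] T1.cas  hit  (counter 8, T1.r 7)
[9] T0.load  rd  (counter 8, T0.r 8)
[10] T0.cas  hit  (counter 9, T0.r 8)
[11] T1.load  rd  (counter 9, T1.r 9)
[12] T1.cas  hit  (counter 10, T1.r 9)
[13] T1.load  rd  (counter 10, T1.r 10)
[14] T1.cas  hit  (counter 11, T1.r 10)

counter = 11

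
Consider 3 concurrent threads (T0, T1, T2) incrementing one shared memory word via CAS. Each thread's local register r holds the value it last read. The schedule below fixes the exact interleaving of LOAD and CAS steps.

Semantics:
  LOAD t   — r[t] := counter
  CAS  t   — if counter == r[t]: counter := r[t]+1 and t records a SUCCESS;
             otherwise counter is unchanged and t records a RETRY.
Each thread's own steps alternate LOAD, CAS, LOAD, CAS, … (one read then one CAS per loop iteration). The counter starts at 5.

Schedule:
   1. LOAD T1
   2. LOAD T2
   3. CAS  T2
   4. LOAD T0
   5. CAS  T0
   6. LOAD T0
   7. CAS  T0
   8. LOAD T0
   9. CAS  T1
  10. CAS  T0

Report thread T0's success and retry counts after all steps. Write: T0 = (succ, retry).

T0 = (3, 0)

1. LOAD T1 → mem=5 r[T1]=5 [LOAD]
2. LOAD T2 → mem=5 r[T2]=5 [LOAD]
3. CAS T2 → mem=6 r[T2]=5 [OK]
4. LOAD T0 → mem=6 r[T0]=6 [LOAD]
5. CAS T0 → mem=7 r[T0]=6 [OK]
6. LOAD T0 → mem=7 r[T0]=7 [LOAD]
7. CAS T0 → mem=8 r[T0]=7 [OK]
8. LOAD T0 → mem=8 r[T0]=8 [LOAD]
9. CAS T1 → mem=8 r[T1]=5 [RETRY]
10. CAS T0 → mem=9 r[T0]=8 [OK]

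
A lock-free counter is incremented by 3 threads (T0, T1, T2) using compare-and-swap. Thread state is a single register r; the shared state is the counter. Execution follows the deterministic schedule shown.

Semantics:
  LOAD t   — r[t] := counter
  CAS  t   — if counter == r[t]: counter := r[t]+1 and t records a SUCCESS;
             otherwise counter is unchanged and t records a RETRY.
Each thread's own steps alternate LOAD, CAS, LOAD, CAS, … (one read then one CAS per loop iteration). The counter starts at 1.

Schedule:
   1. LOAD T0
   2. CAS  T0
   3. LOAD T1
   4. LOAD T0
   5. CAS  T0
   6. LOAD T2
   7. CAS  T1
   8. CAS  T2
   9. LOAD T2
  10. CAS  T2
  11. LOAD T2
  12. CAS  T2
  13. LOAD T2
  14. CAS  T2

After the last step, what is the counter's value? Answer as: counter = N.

#1 T0 reads 1
#2 T0 CAS(1→2) writes; counter now 2
#3 T1 reads 2
#4 T0 reads 2
#5 T0 CAS(2→3) writes; counter now 3
#6 T2 reads 3
#7 T1 CAS(2→3) fails; counter now 3
#8 T2 CAS(3→4) writes; counter now 4
#9 T2 reads 4
#10 T2 CAS(4→5) writes; counter now 5
#11 T2 reads 5
#12 T2 CAS(5→6) writes; counter now 6
#13 T2 reads 6
#14 T2 CAS(6→7) writes; counter now 7

counter = 7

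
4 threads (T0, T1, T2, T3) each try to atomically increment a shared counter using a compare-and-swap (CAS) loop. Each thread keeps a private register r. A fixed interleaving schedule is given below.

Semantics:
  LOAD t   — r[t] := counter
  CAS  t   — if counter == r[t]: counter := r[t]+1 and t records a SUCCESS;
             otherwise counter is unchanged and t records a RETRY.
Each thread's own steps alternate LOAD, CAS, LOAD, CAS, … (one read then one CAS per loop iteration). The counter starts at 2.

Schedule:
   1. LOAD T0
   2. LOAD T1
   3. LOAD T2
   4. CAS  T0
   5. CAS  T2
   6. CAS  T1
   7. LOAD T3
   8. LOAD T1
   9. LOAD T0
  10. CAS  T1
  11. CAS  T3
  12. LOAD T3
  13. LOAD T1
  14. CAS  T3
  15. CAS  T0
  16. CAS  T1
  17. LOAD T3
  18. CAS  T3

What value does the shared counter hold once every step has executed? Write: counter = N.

counter = 6

step 1: T0 LOAD ⇒ load; ctr=2 reg=2
step 2: T1 LOAD ⇒ load; ctr=2 reg=2
step 3: T2 LOAD ⇒ load; ctr=2 reg=2
step 4: T0 CAS ⇒ ok; ctr=3 reg=2
step 5: T2 CAS ⇒ retry; ctr=3 reg=2
step 6: T1 CAS ⇒ retry; ctr=3 reg=2
step 7: T3 LOAD ⇒ load; ctr=3 reg=3
step 8: T1 LOAD ⇒ load; ctr=3 reg=3
step 9: T0 LOAD ⇒ load; ctr=3 reg=3
step 10: T1 CAS ⇒ ok; ctr=4 reg=3
step 11: T3 CAS ⇒ retry; ctr=4 reg=3
step 12: T3 LOAD ⇒ load; ctr=4 reg=4
step 13: T1 LOAD ⇒ load; ctr=4 reg=4
step 14: T3 CAS ⇒ ok; ctr=5 reg=4
step 15: T0 CAS ⇒ retry; ctr=5 reg=3
step 16: T1 CAS ⇒ retry; ctr=5 reg=4
step 17: T3 LOAD ⇒ load; ctr=5 reg=5
step 18: T3 CAS ⇒ ok; ctr=6 reg=5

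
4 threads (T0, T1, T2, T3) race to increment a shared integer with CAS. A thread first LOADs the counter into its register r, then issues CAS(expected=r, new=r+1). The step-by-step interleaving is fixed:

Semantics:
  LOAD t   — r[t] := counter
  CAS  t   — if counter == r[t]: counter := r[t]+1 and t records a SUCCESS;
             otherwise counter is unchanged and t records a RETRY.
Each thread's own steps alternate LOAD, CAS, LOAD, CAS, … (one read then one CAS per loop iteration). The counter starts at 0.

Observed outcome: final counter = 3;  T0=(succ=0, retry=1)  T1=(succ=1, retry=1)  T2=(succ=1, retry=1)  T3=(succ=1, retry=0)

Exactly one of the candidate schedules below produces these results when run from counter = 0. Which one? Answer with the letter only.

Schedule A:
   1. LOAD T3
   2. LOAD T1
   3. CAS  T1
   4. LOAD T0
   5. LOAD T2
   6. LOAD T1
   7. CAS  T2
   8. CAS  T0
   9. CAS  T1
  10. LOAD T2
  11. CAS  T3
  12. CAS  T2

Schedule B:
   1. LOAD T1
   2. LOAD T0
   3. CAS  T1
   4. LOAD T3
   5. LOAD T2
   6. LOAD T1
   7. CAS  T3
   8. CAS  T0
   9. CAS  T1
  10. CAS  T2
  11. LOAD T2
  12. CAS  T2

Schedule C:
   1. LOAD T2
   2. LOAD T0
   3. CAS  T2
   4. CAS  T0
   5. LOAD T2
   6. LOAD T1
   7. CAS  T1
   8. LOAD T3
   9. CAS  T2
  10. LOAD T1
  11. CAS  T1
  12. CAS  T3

Run B:
T1 LOAD — after: cnt=0, r=0 — load
T0 LOAD — after: cnt=0, r=0 — load
T1 CAS — after: cnt=1, r=0 — ok
T3 LOAD — after: cnt=1, r=1 — load
T2 LOAD — after: cnt=1, r=1 — load
T1 LOAD — after: cnt=1, r=1 — load
T3 CAS — after: cnt=2, r=1 — ok
T0 CAS — after: cnt=2, r=0 — retry
T1 CAS — after: cnt=2, r=1 — retry
T2 CAS — after: cnt=2, r=1 — retry
T2 LOAD — after: cnt=2, r=2 — load
T2 CAS — after: cnt=3, r=2 — ok

B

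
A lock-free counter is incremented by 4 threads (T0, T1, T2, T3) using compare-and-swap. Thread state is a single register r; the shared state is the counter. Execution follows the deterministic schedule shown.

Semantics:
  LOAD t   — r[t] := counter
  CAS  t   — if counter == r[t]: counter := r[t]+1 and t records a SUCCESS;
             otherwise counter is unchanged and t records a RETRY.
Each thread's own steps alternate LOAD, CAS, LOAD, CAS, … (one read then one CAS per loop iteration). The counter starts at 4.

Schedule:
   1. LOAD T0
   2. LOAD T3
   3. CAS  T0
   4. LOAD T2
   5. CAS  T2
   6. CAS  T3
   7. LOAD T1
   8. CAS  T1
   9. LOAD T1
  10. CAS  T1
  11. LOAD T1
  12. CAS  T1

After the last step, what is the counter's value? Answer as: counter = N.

counter = 9

   1) LOAD T0:  M=4  r_T0=4
   2) LOAD T3:  M=4  r_T3=4
   3) CAS  T0:  M=5  r_T0=4 ✓
   4) LOAD T2:  M=5  r_T2=5
   5) CAS  T2:  M=6  r_T2=5 ✓
   6) CAS  T3:  M=6  r_T3=4 ✗
   7) LOAD T1:  M=6  r_T1=6
   8) CAS  T1:  M=7  r_T1=6 ✓
   9) LOAD T1:  M=7  r_T1=7
  10) CAS  T1:  M=8  r_T1=7 ✓
  11) LOAD T1:  M=8  r_T1=8
  12) CAS  T1:  M=9  r_T1=8 ✓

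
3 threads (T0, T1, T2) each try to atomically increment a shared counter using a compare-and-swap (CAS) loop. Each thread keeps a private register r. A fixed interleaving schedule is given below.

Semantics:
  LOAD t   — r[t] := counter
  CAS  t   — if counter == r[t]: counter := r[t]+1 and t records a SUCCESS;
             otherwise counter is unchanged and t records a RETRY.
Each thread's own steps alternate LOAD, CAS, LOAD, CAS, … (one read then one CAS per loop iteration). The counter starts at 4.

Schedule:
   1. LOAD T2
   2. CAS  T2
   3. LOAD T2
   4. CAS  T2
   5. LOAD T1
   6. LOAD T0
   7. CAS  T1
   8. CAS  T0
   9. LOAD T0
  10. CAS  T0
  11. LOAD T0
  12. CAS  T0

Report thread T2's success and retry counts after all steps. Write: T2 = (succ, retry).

T2 = (2, 0)

   1) LOAD T2:  M=4  r_T2=4
   2) CAS  T2:  M=5  r_T2=4 ✓
   3) LOAD T2:  M=5  r_T2=5
   4) CAS  T2:  M=6  r_T2=5 ✓
   5) LOAD T1:  M=6  r_T1=6
   6) LOAD T0:  M=6  r_T0=6
   7) CAS  T1:  M=7  r_T1=6 ✓
   8) CAS  T0:  M=7  r_T0=6 ✗
   9) LOAD T0:  M=7  r_T0=7
  10) CAS  T0:  M=8  r_T0=7 ✓
  11) LOAD T0:  M=8  r_T0=8
  12) CAS  T0:  M=9  r_T0=8 ✓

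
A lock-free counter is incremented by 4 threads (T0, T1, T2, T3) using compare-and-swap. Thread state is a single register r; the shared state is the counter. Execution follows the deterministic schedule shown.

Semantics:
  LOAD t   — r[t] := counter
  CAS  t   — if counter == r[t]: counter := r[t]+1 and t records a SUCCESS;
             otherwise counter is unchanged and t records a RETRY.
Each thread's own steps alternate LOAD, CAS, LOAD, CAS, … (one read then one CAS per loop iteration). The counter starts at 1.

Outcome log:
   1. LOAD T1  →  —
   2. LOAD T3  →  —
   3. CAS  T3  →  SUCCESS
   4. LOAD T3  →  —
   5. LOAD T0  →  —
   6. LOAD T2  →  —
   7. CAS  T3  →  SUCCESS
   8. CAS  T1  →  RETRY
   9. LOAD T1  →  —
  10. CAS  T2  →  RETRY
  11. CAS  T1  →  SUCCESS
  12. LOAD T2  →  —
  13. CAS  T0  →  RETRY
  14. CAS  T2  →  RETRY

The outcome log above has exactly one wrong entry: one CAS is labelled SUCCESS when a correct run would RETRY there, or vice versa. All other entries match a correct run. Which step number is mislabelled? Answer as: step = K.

Reference trace:
#1 T1 reads 1
#2 T3 reads 1
#3 T3 CAS(1→2) writes; counter now 2
#4 T3 reads 2
#5 T0 reads 2
#6 T2 reads 2
#7 T3 CAS(2→3) writes; counter now 3
#8 T1 CAS(1→2) fails; counter now 3
#9 T1 reads 3
#10 T2 CAS(2→3) fails; counter now 3
#11 T1 CAS(3→4) writes; counter now 4
#12 T2 reads 4
#13 T0 CAS(2→3) fails; counter now 4
#14 T2 CAS(4→5) writes; counter now 5
Mismatch at 14.

step = 14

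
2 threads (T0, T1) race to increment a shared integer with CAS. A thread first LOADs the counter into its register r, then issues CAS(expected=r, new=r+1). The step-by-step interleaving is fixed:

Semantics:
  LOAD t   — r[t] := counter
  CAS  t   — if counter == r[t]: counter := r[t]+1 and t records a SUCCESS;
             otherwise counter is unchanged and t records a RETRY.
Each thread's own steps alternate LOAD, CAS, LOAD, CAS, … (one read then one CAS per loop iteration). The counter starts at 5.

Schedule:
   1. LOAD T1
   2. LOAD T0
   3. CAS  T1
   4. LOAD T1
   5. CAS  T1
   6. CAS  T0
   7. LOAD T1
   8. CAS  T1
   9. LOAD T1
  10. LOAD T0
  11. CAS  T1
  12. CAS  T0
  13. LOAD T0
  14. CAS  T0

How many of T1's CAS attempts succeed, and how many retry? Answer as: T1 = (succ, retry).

step 1: T1 LOAD ⇒ load; ctr=5 reg=5
step 2: T0 LOAD ⇒ load; ctr=5 reg=5
step 3: T1 CAS ⇒ ok; ctr=6 reg=5
step 4: T1 LOAD ⇒ load; ctr=6 reg=6
step 5: T1 CAS ⇒ ok; ctr=7 reg=6
step 6: T0 CAS ⇒ retry; ctr=7 reg=5
step 7: T1 LOAD ⇒ load; ctr=7 reg=7
step 8: T1 CAS ⇒ ok; ctr=8 reg=7
step 9: T1 LOAD ⇒ load; ctr=8 reg=8
step 10: T0 LOAD ⇒ load; ctr=8 reg=8
step 11: T1 CAS ⇒ ok; ctr=9 reg=8
step 12: T0 CAS ⇒ retry; ctr=9 reg=8
step 13: T0 LOAD ⇒ load; ctr=9 reg=9
step 14: T0 CAS ⇒ ok; ctr=10 reg=9

T1 = (4, 0)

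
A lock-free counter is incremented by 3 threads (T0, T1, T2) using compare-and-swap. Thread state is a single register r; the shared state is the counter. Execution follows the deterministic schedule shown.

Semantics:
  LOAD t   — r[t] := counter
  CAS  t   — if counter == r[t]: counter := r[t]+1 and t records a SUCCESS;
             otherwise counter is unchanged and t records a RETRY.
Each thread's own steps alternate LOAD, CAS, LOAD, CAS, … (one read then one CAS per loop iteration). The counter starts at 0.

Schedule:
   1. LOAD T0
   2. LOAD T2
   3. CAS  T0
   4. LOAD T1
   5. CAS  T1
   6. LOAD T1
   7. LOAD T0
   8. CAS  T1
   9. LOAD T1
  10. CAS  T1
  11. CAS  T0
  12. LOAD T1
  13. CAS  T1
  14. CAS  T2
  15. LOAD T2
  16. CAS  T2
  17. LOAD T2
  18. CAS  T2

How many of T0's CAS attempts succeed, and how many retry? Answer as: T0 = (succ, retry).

step 1: T0 LOAD ⇒ load; ctr=0 reg=0
step 2: T2 LOAD ⇒ load; ctr=0 reg=0
step 3: T0 CAS ⇒ ok; ctr=1 reg=0
step 4: T1 LOAD ⇒ load; ctr=1 reg=1
step 5: T1 CAS ⇒ ok; ctr=2 reg=1
step 6: T1 LOAD ⇒ load; ctr=2 reg=2
step 7: T0 LOAD ⇒ load; ctr=2 reg=2
step 8: T1 CAS ⇒ ok; ctr=3 reg=2
step 9: T1 LOAD ⇒ load; ctr=3 reg=3
step 10: T1 CAS ⇒ ok; ctr=4 reg=3
step 11: T0 CAS ⇒ retry; ctr=4 reg=2
step 12: T1 LOAD ⇒ load; ctr=4 reg=4
step 13: T1 CAS ⇒ ok; ctr=5 reg=4
step 14: T2 CAS ⇒ retry; ctr=5 reg=0
step 15: T2 LOAD ⇒ load; ctr=5 reg=5
step 16: T2 CAS ⇒ ok; ctr=6 reg=5
step 17: T2 LOAD ⇒ load; ctr=6 reg=6
step 18: T2 CAS ⇒ ok; ctr=7 reg=6

T0 = (1, 1)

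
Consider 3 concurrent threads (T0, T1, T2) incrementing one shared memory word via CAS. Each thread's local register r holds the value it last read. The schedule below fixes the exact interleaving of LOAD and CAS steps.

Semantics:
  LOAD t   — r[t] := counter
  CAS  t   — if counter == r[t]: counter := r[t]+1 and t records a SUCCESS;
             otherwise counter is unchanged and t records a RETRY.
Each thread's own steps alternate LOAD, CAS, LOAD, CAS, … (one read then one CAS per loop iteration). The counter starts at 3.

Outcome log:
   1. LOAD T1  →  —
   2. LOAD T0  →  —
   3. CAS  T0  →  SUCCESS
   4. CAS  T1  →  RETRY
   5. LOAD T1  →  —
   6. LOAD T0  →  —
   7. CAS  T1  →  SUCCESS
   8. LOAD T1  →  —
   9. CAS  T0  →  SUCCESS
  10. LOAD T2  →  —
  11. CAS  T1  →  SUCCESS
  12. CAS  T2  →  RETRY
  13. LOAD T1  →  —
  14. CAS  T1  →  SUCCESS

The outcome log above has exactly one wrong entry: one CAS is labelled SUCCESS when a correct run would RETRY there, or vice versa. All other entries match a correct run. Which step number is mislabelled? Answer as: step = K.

step = 9

Correct run:
1. LOAD T1 → mem=3 r[T1]=3 [LOAD]
2. LOAD T0 → mem=3 r[T0]=3 [LOAD]
3. CAS T0 → mem=4 r[T0]=3 [OK]
4. CAS T1 → mem=4 r[T1]=3 [RETRY]
5. LOAD T1 → mem=4 r[T1]=4 [LOAD]
6. LOAD T0 → mem=4 r[T0]=4 [LOAD]
7. CAS T1 → mem=5 r[T1]=4 [OK]
8. LOAD T1 → mem=5 r[T1]=5 [LOAD]
9. CAS T0 → mem=5 r[T0]=4 [RETRY]
10. LOAD T2 → mem=5 r[T2]=5 [LOAD]
11. CAS T1 → mem=6 r[T1]=5 [OK]
12. CAS T2 → mem=6 r[T2]=5 [RETRY]
13. LOAD T1 → mem=6 r[T1]=6 [LOAD]
14. CAS T1 → mem=7 r[T1]=6 [OK]
Flip is step 9.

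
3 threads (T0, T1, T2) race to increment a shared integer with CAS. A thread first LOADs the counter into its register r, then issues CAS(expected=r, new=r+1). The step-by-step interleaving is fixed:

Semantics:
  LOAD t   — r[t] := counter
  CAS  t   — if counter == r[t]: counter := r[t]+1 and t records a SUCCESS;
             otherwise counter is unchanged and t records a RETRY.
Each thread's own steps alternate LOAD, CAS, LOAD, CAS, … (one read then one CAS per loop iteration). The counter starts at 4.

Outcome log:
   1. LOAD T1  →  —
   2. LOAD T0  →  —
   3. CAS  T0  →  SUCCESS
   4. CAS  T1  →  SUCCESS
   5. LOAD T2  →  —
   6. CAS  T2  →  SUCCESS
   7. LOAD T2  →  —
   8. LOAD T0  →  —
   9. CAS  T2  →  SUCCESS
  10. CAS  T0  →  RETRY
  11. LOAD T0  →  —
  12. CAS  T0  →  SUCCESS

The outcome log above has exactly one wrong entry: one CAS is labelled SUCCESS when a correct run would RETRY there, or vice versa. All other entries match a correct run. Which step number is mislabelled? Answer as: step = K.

Correct run:
1. LOAD T1 → mem=4 r[T1]=4 [LOAD]
2. LOAD T0 → mem=4 r[T0]=4 [LOAD]
3. CAS T0 → mem=5 r[T0]=4 [OK]
4. CAS T1 → mem=5 r[T1]=4 [RETRY]
5. LOAD T2 → mem=5 r[T2]=5 [LOAD]
6. CAS T2 → mem=6 r[T2]=5 [OK]
7. LOAD T2 → mem=6 r[T2]=6 [LOAD]
8. LOAD T0 → mem=6 r[T0]=6 [LOAD]
9. CAS T2 → mem=7 r[T2]=6 [OK]
10. CAS T0 → mem=7 r[T0]=6 [RETRY]
11. LOAD T0 → mem=7 r[T0]=7 [LOAD]
12. CAS T0 → mem=8 r[T0]=7 [OK]
Log disagrees first at step 4.

step = 4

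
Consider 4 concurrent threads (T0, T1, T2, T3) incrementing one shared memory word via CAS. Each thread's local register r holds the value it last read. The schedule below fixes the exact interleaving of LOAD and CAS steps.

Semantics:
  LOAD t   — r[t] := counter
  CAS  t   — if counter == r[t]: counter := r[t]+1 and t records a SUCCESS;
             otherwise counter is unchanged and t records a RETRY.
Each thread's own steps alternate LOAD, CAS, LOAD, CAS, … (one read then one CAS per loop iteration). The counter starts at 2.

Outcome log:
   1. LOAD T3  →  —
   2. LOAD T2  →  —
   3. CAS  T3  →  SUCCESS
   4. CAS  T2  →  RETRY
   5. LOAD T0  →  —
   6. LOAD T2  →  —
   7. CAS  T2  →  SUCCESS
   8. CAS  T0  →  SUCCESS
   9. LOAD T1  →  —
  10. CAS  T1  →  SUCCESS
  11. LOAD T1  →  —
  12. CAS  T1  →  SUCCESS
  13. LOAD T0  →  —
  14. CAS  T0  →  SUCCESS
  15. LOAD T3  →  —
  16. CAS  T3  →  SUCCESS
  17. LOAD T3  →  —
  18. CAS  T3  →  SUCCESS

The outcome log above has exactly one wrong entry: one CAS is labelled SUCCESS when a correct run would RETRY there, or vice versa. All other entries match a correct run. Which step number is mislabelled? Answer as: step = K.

Re-executing:
1. LOAD T3 → mem=2 r[T3]=2 [LOAD]
2. LOAD T2 → mem=2 r[T2]=2 [LOAD]
3. CAS T3 → mem=3 r[T3]=2 [OK]
4. CAS T2 → mem=3 r[T2]=2 [RETRY]
5. LOAD T0 → mem=3 r[T0]=3 [LOAD]
6. LOAD T2 → mem=3 r[T2]=3 [LOAD]
7. CAS T2 → mem=4 r[T2]=3 [OK]
8. CAS T0 → mem=4 r[T0]=3 [RETRY]
9. LOAD T1 → mem=4 r[T1]=4 [LOAD]
10. CAS T1 → mem=5 r[T1]=4 [OK]
11. LOAD T1 → mem=5 r[T1]=5 [LOAD]
12. CAS T1 → mem=6 r[T1]=5 [OK]
13. LOAD T0 → mem=6 r[T0]=6 [LOAD]
14. CAS T0 → mem=7 r[T0]=6 [OK]
15. LOAD T3 → mem=7 r[T3]=7 [LOAD]
16. CAS T3 → mem=8 r[T3]=7 [OK]
17. LOAD T3 → mem=8 r[T3]=8 [LOAD]
18. CAS T3 → mem=9 r[T3]=8 [OK]
Mismatch at 8.

step = 8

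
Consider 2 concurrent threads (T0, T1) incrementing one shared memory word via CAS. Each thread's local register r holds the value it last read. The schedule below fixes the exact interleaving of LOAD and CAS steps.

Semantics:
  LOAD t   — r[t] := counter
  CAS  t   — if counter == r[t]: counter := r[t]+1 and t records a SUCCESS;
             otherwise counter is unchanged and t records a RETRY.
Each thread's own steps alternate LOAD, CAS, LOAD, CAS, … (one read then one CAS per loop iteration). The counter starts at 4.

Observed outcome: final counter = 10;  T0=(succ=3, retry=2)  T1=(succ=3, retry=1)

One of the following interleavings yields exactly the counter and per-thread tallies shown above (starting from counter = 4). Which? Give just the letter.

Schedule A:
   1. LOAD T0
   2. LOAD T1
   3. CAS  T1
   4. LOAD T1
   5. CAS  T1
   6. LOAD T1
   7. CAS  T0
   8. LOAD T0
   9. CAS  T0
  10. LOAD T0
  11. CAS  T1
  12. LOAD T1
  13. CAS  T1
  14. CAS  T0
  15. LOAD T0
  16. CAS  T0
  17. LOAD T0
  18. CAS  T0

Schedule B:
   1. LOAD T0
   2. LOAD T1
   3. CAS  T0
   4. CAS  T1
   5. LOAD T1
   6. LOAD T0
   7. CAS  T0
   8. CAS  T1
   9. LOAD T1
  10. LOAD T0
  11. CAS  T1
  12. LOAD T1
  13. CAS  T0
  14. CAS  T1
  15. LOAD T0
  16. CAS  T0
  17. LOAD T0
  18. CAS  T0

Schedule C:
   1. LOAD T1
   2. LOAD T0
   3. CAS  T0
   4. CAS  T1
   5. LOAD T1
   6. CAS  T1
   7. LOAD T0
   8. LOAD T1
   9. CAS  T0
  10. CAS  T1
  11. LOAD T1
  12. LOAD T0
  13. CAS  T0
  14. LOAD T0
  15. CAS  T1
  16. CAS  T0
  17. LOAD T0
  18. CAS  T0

Run A:
   1) LOAD T0:  M=4  r_T0=4
   2) LOAD T1:  M=4  r_T1=4
   3) CAS  T1:  M=5  r_T1=4 ✓
   4) LOAD T1:  M=5  r_T1=5
   5) CAS  T1:  M=6  r_T1=5 ✓
   6) LOAD T1:  M=6  r_T1=6
   7) CAS  T0:  M=6  r_T0=4 ✗
   8) LOAD T0:  M=6  r_T0=6
   9) CAS  T0:  M=7  r_T0=6 ✓
  10) LOAD T0:  M=7  r_T0=7
  11) CAS  T1:  M=7  r_T1=6 ✗
  12) LOAD T1:  M=7  r_T1=7
  13) CAS  T1:  M=8  r_T1=7 ✓
  14) CAS  T0:  M=8  r_T0=7 ✗
  15) LOAD T0:  M=8  r_T0=8
  16) CAS  T0:  M=9  r_T0=8 ✓
  17) LOAD T0:  M=9  r_T0=9
  18) CAS  T0:  M=10  r_T0=9 ✓

A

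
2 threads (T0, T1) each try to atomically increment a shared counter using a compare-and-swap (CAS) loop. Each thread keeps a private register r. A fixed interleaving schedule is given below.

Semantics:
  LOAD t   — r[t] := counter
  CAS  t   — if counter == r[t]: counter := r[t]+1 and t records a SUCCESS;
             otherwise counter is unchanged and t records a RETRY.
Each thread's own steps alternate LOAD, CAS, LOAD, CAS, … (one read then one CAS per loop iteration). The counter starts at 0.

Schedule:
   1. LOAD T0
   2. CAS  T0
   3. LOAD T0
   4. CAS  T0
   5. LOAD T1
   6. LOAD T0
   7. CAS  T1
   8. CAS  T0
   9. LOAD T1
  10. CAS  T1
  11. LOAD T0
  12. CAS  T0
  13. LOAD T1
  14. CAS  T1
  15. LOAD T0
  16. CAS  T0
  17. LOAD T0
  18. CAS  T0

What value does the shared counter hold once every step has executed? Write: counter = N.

#1 T0 reads 0
#2 T0 CAS(0→1) writes; counter now 1
#3 T0 reads 1
#4 T0 CAS(1→2) writes; counter now 2
#5 T1 reads 2
#6 T0 reads 2
#7 T1 CAS(2→3) writes; counter now 3
#8 T0 CAS(2→3) fails; counter now 3
#9 T1 reads 3
#10 T1 CAS(3→4) writes; counter now 4
#11 T0 reads 4
#12 T0 CAS(4→5) writes; counter now 5
#13 T1 reads 5
#14 T1 CAS(5→6) writes; counter now 6
#15 T0 reads 6
#16 T0 CAS(6→7) writes; counter now 7
#17 T0 reads 7
#18 T0 CAS(7→8) writes; counter now 8

counter = 8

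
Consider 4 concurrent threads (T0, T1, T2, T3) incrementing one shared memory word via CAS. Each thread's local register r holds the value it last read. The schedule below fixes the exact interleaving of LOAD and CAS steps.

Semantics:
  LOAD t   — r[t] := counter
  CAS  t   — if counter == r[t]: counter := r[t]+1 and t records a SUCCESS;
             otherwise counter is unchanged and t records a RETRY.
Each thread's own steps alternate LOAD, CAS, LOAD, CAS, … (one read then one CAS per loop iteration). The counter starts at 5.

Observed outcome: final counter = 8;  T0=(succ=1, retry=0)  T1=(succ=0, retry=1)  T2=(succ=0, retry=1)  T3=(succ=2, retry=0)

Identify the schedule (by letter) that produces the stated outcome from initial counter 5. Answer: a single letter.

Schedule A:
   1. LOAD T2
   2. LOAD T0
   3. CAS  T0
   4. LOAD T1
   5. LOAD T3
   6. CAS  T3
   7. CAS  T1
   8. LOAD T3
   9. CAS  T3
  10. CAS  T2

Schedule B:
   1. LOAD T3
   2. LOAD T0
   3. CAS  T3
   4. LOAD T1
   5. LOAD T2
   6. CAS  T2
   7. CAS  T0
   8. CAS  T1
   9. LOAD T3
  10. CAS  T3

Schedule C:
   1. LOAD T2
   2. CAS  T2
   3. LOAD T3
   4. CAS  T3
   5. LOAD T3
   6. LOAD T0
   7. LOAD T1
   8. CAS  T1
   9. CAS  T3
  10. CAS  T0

A

Tracing schedule A:
1. LOAD T2 → mem=5 r[T2]=5 [LOAD]
2. LOAD T0 → mem=5 r[T0]=5 [LOAD]
3. CAS T0 → mem=6 r[T0]=5 [OK]
4. LOAD T1 → mem=6 r[T1]=6 [LOAD]
5. LOAD T3 → mem=6 r[T3]=6 [LOAD]
6. CAS T3 → mem=7 r[T3]=6 [OK]
7. CAS T1 → mem=7 r[T1]=6 [RETRY]
8. LOAD T3 → mem=7 r[T3]=7 [LOAD]
9. CAS T3 → mem=8 r[T3]=7 [OK]
10. CAS T2 → mem=8 r[T2]=5 [RETRY]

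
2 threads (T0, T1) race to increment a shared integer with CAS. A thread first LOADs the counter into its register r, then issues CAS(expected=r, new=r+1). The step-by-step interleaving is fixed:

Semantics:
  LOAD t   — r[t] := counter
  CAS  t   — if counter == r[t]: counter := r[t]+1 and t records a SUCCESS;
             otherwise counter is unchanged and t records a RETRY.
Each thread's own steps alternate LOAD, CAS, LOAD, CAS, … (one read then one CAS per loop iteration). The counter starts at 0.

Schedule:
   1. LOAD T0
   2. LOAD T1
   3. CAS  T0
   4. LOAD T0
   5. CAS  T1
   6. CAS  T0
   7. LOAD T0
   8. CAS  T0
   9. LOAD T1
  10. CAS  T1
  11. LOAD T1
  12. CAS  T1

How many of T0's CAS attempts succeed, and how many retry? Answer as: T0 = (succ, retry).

T0 = (3, 0)

   1) LOAD T0:  M=0  r_T0=0
   2) LOAD T1:  M=0  r_T1=0
   3) CAS  T0:  M=1  r_T0=0 ✓
   4) LOAD T0:  M=1  r_T0=1
   5) CAS  T1:  M=1  r_T1=0 ✗
   6) CAS  T0:  M=2  r_T0=1 ✓
   7) LOAD T0:  M=2  r_T0=2
   8) CAS  T0:  M=3  r_T0=2 ✓
   9) LOAD T1:  M=3  r_T1=3
  10) CAS  T1:  M=4  r_T1=3 ✓
  11) LOAD T1:  M=4  r_T1=4
  12) CAS  T1:  M=5  r_T1=4 ✓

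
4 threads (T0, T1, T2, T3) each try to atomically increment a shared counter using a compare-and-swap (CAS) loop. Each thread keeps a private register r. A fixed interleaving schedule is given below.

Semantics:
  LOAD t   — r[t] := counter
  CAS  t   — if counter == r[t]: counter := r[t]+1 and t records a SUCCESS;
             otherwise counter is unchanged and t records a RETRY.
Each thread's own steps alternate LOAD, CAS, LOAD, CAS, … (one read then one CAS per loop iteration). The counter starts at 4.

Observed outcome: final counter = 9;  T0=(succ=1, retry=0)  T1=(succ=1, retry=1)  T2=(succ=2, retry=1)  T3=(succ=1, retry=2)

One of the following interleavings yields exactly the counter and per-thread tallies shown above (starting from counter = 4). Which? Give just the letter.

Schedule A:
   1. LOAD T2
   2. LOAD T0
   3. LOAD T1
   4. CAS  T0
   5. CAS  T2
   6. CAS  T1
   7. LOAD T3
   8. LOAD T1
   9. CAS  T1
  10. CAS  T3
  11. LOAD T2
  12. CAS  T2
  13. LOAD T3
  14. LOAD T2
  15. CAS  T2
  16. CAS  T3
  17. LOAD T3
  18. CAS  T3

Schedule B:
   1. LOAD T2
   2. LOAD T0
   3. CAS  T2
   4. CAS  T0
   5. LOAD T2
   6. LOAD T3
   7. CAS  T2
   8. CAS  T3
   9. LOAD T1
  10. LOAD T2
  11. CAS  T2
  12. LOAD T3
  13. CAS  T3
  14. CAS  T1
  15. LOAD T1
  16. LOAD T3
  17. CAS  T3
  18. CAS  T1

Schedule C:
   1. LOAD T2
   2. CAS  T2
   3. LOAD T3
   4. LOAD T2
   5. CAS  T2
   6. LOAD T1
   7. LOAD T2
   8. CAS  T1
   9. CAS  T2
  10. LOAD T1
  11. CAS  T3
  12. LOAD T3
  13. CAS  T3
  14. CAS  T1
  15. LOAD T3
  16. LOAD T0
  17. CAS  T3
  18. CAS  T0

Simulating candidate A:
1. LOAD T2 → mem=4 r[T2]=4 [LOAD]
2. LOAD T0 → mem=4 r[T0]=4 [LOAD]
3. LOAD T1 → mem=4 r[T1]=4 [LOAD]
4. CAS T0 → mem=5 r[T0]=4 [OK]
5. CAS T2 → mem=5 r[T2]=4 [RETRY]
6. CAS T1 → mem=5 r[T1]=4 [RETRY]
7. LOAD T3 → mem=5 r[T3]=5 [LOAD]
8. LOAD T1 → mem=5 r[T1]=5 [LOAD]
9. CAS T1 → mem=6 r[T1]=5 [OK]
10. CAS T3 → mem=6 r[T3]=5 [RETRY]
11. LOAD T2 → mem=6 r[T2]=6 [LOAD]
12. CAS T2 → mem=7 r[T2]=6 [OK]
13. LOAD T3 → mem=7 r[T3]=7 [LOAD]
14. LOAD T2 → mem=7 r[T2]=7 [LOAD]
15. CAS T2 → mem=8 r[T2]=7 [OK]
16. CAS T3 → mem=8 r[T3]=7 [RETRY]
17. LOAD T3 → mem=8 r[T3]=8 [LOAD]
18. CAS T3 → mem=9 r[T3]=8 [OK]

A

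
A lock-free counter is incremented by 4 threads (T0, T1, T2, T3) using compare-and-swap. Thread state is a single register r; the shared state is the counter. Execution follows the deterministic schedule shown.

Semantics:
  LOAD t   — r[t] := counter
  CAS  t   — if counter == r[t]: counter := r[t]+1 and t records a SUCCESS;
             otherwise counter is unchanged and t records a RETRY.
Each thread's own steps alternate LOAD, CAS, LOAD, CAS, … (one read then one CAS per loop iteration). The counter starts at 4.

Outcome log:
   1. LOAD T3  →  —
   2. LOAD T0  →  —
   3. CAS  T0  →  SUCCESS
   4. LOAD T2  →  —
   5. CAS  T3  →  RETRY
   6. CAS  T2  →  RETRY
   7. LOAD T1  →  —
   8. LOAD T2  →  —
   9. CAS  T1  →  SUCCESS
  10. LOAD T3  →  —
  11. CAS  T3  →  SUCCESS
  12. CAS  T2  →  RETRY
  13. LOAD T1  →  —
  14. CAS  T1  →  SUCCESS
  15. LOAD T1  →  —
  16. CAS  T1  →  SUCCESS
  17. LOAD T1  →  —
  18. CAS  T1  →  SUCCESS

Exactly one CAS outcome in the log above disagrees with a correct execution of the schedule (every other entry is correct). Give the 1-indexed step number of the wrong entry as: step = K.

step = 6

Re-executing:
   1) LOAD T3:  M=4  r_T3=4
   2) LOAD T0:  M=4  r_T0=4
   3) CAS  T0:  M=5  r_T0=4 ✓
   4) LOAD T2:  M=5  r_T2=5
   5) CAS  T3:  M=5  r_T3=4 ✗
   6) CAS  T2:  M=6  r_T2=5 ✓
   7) LOAD T1:  M=6  r_T1=6
   8) LOAD T2:  M=6  r_T2=6
   9) CAS  T1:  M=7  r_T1=6 ✓
  10) LOAD T3:  M=7  r_T3=7
  11) CAS  T3:  M=8  r_T3=7 ✓
  12) CAS  T2:  M=8  r_T2=6 ✗
  13) LOAD T1:  M=8  r_T1=8
  14) CAS  T1:  M=9  r_T1=8 ✓
  15) LOAD T1:  M=9  r_T1=9
  16) CAS  T1:  M=10  r_T1=9 ✓
  17) LOAD T1:  M=10  r_T1=10
  18) CAS  T1:  M=11  r_T1=10 ✓
Flip is step 6.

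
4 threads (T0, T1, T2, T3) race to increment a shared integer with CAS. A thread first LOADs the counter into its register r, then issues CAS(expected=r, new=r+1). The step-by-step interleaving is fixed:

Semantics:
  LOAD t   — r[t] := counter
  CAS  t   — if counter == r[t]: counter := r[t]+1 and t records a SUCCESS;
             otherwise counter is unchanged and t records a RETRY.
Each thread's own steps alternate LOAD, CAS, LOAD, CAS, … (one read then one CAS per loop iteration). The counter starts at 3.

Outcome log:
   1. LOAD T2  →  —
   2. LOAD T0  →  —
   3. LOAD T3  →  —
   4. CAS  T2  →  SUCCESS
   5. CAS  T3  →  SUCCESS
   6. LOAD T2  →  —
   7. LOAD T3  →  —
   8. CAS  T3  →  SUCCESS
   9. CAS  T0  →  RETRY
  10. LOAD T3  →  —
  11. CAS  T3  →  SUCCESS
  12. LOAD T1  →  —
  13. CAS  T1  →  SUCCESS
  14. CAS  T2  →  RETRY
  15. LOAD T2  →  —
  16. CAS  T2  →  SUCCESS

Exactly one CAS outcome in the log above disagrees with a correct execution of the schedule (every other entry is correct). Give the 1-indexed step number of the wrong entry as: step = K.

step = 5

Correct run:
   1) LOAD T2:  M=3  r_T2=3
   2) LOAD T0:  M=3  r_T0=3
   3) LOAD T3:  M=3  r_T3=3
   4) CAS  T2:  M=4  r_T2=3 ✓
   5) CAS  T3:  M=4  r_T3=3 ✗
   6) LOAD T2:  M=4  r_T2=4
   7) LOAD T3:  M=4  r_T3=4
   8) CAS  T3:  M=5  r_T3=4 ✓
   9) CAS  T0:  M=5  r_T0=3 ✗
  10) LOAD T3:  M=5  r_T3=5
  11) CAS  T3:  M=6  r_T3=5 ✓
  12) LOAD T1:  M=6  r_T1=6
  13) CAS  T1:  M=7  r_T1=6 ✓
  14) CAS  T2:  M=7  r_T2=4 ✗
  15) LOAD T2:  M=7  r_T2=7
  16) CAS  T2:  M=8  r_T2=7 ✓
Mismatch at 5.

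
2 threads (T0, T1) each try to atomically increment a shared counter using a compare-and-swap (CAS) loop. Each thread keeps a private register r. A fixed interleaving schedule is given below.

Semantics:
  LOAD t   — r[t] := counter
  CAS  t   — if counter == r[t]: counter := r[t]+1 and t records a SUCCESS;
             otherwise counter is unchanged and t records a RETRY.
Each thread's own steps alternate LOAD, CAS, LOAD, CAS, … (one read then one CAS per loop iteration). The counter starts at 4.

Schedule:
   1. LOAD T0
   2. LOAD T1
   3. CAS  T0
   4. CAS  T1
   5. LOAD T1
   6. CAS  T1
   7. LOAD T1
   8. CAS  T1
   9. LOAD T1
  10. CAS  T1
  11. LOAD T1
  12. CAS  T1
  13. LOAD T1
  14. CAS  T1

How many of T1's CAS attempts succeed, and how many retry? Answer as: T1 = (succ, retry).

step 1: T0 LOAD ⇒ load; ctr=4 reg=4
step 2: T1 LOAD ⇒ load; ctr=4 reg=4
step 3: T0 CAS ⇒ ok; ctr=5 reg=4
step 4: T1 CAS ⇒ retry; ctr=5 reg=4
step 5: T1 LOAD ⇒ load; ctr=5 reg=5
step 6: T1 CAS ⇒ ok; ctr=6 reg=5
step 7: T1 LOAD ⇒ load; ctr=6 reg=6
step 8: T1 CAS ⇒ ok; ctr=7 reg=6
step 9: T1 LOAD ⇒ load; ctr=7 reg=7
step 10: T1 CAS ⇒ ok; ctr=8 reg=7
step 11: T1 LOAD ⇒ load; ctr=8 reg=8
step 12: T1 CAS ⇒ ok; ctr=9 reg=8
step 13: T1 LOAD ⇒ load; ctr=9 reg=9
step 14: T1 CAS ⇒ ok; ctr=10 reg=9

T1 = (5, 1)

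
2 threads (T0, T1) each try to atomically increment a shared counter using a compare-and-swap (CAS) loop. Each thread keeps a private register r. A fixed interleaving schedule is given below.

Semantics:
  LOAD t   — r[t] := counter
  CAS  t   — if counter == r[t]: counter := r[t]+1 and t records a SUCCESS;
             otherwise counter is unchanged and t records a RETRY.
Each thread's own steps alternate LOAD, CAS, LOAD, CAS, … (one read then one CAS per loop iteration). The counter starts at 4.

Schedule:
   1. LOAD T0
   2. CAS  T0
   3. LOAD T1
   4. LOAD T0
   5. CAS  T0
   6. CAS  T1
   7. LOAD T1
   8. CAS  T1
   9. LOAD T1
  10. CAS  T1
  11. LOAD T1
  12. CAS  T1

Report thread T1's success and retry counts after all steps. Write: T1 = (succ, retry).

step 1: T0 LOAD ⇒ load; ctr=4 reg=4
step 2: T0 CAS ⇒ ok; ctr=5 reg=4
step 3: T1 LOAD ⇒ load; ctr=5 reg=5
step 4: T0 LOAD ⇒ load; ctr=5 reg=5
step 5: T0 CAS ⇒ ok; ctr=6 reg=5
step 6: T1 CAS ⇒ retry; ctr=6 reg=5
step 7: T1 LOAD ⇒ load; ctr=6 reg=6
step 8: T1 CAS ⇒ ok; ctr=7 reg=6
step 9: T1 LOAD ⇒ load; ctr=7 reg=7
step 10: T1 CAS ⇒ ok; ctr=8 reg=7
step 11: T1 LOAD ⇒ load; ctr=8 reg=8
step 12: T1 CAS ⇒ ok; ctr=9 reg=8

T1 = (3, 1)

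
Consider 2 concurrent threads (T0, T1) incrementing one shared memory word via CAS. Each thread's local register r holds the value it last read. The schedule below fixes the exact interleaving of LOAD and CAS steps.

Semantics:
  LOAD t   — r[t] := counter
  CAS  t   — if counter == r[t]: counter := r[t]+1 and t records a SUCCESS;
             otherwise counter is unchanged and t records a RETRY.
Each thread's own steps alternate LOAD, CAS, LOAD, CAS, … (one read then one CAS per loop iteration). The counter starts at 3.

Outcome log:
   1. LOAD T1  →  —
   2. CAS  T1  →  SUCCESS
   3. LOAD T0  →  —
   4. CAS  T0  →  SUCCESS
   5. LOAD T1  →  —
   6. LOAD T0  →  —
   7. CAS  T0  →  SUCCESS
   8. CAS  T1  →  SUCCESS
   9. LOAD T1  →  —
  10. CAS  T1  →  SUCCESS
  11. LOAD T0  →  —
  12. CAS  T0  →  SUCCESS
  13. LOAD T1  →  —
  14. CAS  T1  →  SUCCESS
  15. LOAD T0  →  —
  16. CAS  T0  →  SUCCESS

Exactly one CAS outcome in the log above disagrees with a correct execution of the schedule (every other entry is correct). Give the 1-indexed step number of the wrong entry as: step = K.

step = 8

Reference trace:
T1 LOAD — after: cnt=3, r=3 — load
T1 CAS — after: cnt=4, r=3 — ok
T0 LOAD — after: cnt=4, r=4 — load
T0 CAS — after: cnt=5, r=4 — ok
T1 LOAD — after: cnt=5, r=5 — load
T0 LOAD — after: cnt=5, r=5 — load
T0 CAS — after: cnt=6, r=5 — ok
T1 CAS — after: cnt=6, r=5 — retry
T1 LOAD — after: cnt=6, r=6 — load
T1 CAS — after: cnt=7, r=6 — ok
T0 LOAD — after: cnt=7, r=7 — load
T0 CAS — after: cnt=8, r=7 — ok
T1 LOAD — after: cnt=8, r=8 — load
T1 CAS — after: cnt=9, r=8 — ok
T0 LOAD — after: cnt=9, r=9 — load
T0 CAS — after: cnt=10, r=9 — ok
Mismatch at 8.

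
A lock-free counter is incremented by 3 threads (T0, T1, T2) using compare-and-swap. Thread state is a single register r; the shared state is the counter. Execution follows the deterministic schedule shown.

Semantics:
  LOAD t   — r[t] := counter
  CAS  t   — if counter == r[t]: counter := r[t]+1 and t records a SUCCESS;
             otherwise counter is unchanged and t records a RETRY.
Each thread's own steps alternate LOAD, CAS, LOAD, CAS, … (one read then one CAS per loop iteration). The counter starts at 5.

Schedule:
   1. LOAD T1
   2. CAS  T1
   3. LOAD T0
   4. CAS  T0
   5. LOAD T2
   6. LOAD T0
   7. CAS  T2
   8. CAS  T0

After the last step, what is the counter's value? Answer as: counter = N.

counter = 8

1. LOAD T1 → mem=5 r[T1]=5 [LOAD]
2. CAS T1 → mem=6 r[T1]=5 [OK]
3. LOAD T0 → mem=6 r[T0]=6 [LOAD]
4. CAS T0 → mem=7 r[T0]=6 [OK]
5. LOAD T2 → mem=7 r[T2]=7 [LOAD]
6. LOAD T0 → mem=7 r[T0]=7 [LOAD]
7. CAS T2 → mem=8 r[T2]=7 [OK]
8. CAS T0 → mem=8 r[T0]=7 [RETRY]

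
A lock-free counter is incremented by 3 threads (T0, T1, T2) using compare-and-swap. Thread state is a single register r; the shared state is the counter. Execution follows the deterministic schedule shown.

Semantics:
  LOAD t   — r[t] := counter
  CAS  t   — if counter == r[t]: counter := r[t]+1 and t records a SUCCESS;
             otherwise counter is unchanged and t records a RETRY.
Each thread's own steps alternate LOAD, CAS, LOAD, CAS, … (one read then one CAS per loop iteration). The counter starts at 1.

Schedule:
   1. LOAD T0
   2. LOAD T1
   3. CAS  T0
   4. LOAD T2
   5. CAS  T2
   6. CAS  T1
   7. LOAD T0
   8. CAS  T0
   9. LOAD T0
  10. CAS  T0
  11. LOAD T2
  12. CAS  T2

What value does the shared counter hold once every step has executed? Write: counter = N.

T0 LOAD — after: cnt=1, r=1 — load
T1 LOAD — after: cnt=1, r=1 — load
T0 CAS — after: cnt=2, r=1 — ok
T2 LOAD — after: cnt=2, r=2 — load
T2 CAS — after: cnt=3, r=2 — ok
T1 CAS — after: cnt=3, r=1 — retry
T0 LOAD — after: cnt=3, r=3 — load
T0 CAS — after: cnt=4, r=3 — ok
T0 LOAD — after: cnt=4, r=4 — load
T0 CAS — after: cnt=5, r=4 — ok
T2 LOAD — after: cnt=5, r=5 — load
T2 CAS — after: cnt=6, r=5 — ok

counter = 6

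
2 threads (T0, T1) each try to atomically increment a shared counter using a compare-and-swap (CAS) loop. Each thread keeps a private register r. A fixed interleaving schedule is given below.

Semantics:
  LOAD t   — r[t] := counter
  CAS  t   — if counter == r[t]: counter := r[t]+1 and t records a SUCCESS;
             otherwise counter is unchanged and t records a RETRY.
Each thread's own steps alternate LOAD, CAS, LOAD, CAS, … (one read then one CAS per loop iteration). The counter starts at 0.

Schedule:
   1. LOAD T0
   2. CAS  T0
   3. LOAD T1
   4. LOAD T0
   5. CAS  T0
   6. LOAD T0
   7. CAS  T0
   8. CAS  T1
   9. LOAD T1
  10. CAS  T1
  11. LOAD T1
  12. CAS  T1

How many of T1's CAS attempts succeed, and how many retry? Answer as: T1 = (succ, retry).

T1 = (2, 1)

   1) LOAD T0:  M=0  r_T0=0
   2) CAS  T0:  M=1  r_T0=0 ✓
   3) LOAD T1:  M=1  r_T1=1
   4) LOAD T0:  M=1  r_T0=1
   5) CAS  T0:  M=2  r_T0=1 ✓
   6) LOAD T0:  M=2  r_T0=2
   7) CAS  T0:  M=3  r_T0=2 ✓
   8) CAS  T1:  M=3  r_T1=1 ✗
   9) LOAD T1:  M=3  r_T1=3
  10) CAS  T1:  M=4  r_T1=3 ✓
  11) LOAD T1:  M=4  r_T1=4
  12) CAS  T1:  M=5  r_T1=4 ✓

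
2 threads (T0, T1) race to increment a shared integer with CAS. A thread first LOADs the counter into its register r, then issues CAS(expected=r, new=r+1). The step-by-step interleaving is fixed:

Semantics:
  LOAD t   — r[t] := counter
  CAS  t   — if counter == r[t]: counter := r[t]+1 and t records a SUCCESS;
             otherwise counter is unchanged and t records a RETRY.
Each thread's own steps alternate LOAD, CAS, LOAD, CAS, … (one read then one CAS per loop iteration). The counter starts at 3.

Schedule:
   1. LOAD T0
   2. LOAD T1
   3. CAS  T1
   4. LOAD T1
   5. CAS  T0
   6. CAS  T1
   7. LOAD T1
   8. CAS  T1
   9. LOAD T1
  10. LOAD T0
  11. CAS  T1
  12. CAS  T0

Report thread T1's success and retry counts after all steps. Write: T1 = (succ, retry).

T1 = (4, 0)

#1 T0 reads 3
#2 T1 reads 3
#3 T1 CAS(3→4) writes; counter now 4
#4 T1 reads 4
#5 T0 CAS(3→4) fails; counter now 4
#6 T1 CAS(4→5) writes; counter now 5
#7 T1 reads 5
#8 T1 CAS(5→6) writes; counter now 6
#9 T1 reads 6
#10 T0 reads 6
#11 T1 CAS(6→7) writes; counter now 7
#12 T0 CAS(6→7) fails; counter now 7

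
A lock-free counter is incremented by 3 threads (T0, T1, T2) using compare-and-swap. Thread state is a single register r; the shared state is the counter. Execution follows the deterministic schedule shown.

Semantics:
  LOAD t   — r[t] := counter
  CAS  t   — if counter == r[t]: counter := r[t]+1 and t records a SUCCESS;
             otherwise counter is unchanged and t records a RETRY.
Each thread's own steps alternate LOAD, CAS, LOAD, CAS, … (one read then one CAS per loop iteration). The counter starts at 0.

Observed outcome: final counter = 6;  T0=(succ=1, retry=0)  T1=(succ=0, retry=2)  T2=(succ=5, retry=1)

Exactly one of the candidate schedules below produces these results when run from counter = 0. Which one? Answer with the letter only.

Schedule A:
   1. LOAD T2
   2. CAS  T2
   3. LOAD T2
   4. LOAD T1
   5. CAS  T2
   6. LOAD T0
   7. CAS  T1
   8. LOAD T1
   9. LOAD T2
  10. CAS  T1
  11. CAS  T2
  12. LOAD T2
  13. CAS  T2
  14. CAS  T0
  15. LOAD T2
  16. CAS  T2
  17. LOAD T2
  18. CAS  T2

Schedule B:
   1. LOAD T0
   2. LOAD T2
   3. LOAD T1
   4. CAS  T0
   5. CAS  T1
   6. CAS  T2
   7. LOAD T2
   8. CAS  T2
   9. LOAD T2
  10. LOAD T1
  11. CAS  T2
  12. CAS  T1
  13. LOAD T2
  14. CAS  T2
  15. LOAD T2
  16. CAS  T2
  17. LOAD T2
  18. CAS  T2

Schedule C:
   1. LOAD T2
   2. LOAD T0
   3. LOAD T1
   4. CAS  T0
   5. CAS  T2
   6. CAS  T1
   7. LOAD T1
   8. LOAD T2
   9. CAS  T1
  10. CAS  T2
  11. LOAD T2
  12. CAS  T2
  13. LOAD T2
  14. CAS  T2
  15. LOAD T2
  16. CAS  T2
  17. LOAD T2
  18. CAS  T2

Tracing schedule B:
   1) LOAD T0:  M=0  r_T0=0
   2) LOAD T2:  M=0  r_T2=0
   3) LOAD T1:  M=0  r_T1=0
   4) CAS  T0:  M=1  r_T0=0 ✓
   5) CAS  T1:  M=1  r_T1=0 ✗
   6) CAS  T2:  M=1  r_T2=0 ✗
   7) LOAD T2:  M=1  r_T2=1
   8) CAS  T2:  M=2  r_T2=1 ✓
   9) LOAD T2:  M=2  r_T2=2
  10) LOAD T1:  M=2  r_T1=2
  11) CAS  T2:  M=3  r_T2=2 ✓
  12) CAS  T1:  M=3  r_T1=2 ✗
  13) LOAD T2:  M=3  r_T2=3
  14) CAS  T2:  M=4  r_T2=3 ✓
  15) LOAD T2:  M=4  r_T2=4
  16) CAS  T2:  M=5  r_T2=4 ✓
  17) LOAD T2:  M=5  r_T2=5
  18) CAS  T2:  M=6  r_T2=5 ✓

B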